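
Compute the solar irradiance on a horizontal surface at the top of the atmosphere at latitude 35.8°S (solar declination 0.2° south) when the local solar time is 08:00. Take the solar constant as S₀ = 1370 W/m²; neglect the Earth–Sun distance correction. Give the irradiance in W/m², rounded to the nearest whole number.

558 W/m²

Hour angle H = 15° × (8 − 12) = -60.00°.
With φ = -35.8°, δ = -0.2°, H = -60.00°: sin φ sin δ = 0.0020, cos φ cos δ cos H = 0.4055, so cos θ_z = 0.4075.
Top-of-atmosphere irradiance = S₀ cos θ_z = 1370 × 0.4075 = 558.27 W/m².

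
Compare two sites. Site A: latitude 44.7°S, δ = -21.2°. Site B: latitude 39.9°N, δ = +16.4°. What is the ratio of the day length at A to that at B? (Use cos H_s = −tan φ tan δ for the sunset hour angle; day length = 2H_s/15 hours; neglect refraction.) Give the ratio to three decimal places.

1.080

A: H_s = arccos(−tan -44.7° · tan -21.2°) = 112.57°, so 2H_s/15 = 15.0093 h.
B: H_s = arccos(−tan 39.9° · tan 16.4°) = 104.25°, so 2H_s/15 = 13.9000 h.
Ratio A/B = 15.0093 / 13.9000 = 1.0798.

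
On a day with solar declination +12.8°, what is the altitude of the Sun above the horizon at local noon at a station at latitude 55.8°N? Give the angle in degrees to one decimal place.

At local solar noon the hour angle is zero, so the elevation is 90° − |φ − δ| = 90° − |55.8° − (12.8°)| = 90° − 43.0° = 47.0°.

47.0°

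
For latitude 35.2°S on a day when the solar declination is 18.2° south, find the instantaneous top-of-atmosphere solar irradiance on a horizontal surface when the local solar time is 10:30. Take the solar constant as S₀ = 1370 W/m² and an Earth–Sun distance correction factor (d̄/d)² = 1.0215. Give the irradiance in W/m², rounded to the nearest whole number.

1256 W/m²

Hour angle H = 15° × (10.5 − 12) = -22.50°.
cos θ_z = sin(-35.2°) sin(-18.2°) + cos(-35.2°) cos(-18.2°) cos(-22.50°) = 0.1800 + 0.7172 = 0.8972.
Top-of-atmosphere irradiance = S₀ (d̄/d)² cos θ_z = 1370 × 1.0215 × 0.8972 = 1255.59 W/m².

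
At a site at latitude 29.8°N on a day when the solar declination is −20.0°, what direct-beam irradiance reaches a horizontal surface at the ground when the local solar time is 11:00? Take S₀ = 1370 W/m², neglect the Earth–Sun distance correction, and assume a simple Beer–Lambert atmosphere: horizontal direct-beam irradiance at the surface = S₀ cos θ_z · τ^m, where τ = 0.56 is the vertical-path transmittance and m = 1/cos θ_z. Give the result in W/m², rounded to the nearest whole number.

331 W/m²

Hour angle H = 15° × (11 − 12) = -15.00°.
With φ = 29.8°, δ = -20.0°, H = -15.00°: sin φ sin δ = -0.1700, cos φ cos δ cos H = 0.7876, so cos θ_z = 0.6176.
Air mass m = 1/cos θ_z = 1/0.6176 = 1.619; τ^m = 0.56^1.619 = 0.3911.
Surface direct beam = 1370 × 0.6176 × 0.3911 = 330.91 W/m².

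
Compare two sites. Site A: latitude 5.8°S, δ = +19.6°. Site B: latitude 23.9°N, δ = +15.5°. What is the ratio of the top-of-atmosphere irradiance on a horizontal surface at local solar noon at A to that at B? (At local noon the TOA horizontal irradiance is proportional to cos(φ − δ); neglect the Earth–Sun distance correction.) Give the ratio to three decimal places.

0.913

A: cos θ_z = cos(-5.8° − (19.6°)) = 0.9033.
B: cos θ_z = cos(23.9° − (15.5°)) = 0.9893.
Ratio A/B = 0.9033 / 0.9893 = 0.9131.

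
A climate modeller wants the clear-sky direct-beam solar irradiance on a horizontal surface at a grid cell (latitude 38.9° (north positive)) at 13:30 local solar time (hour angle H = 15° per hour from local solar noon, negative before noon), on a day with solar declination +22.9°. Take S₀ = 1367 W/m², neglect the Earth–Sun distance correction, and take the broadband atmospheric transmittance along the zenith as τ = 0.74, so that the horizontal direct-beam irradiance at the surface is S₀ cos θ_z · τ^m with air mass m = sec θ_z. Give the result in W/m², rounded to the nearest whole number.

Hour angle H = 15° × (13.5 − 12) = 22.50°.
cos θ_z = sin(38.9°) sin(22.9°) + cos(38.9°) cos(22.9°) cos(22.50°) = 0.2444 + 0.6623 = 0.9067.
Air mass m = 1/cos θ_z = 1/0.9067 = 1.103; τ^m = 0.74^1.103 = 0.7174.
Surface direct beam = 1367 × 0.9067 × 0.7174 = 889.19 W/m².

889 W/m²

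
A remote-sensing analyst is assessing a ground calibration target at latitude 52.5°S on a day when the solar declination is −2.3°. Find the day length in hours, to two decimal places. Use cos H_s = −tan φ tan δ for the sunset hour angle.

The sunset hour angle satisfies cos H_s = −tan φ tan δ = -0.0523, giving H_s = 93.00°.
Day length = 2 H_s / 15° h⁻¹ = 186.00° / 15 = 12.400 h.

12.40 hours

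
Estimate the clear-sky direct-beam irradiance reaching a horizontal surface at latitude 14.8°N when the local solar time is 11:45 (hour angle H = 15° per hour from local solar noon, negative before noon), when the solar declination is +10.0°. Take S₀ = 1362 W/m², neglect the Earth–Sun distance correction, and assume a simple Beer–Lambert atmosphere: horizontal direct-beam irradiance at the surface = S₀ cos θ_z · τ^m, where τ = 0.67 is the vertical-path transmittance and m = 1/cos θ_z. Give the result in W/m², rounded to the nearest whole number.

905 W/m²

Hour angle H = 15° × (11.75 − 12) = -3.75°.
cos θ_z = sin φ sin δ + cos φ cos δ cos H = (0.2554)(0.1736) + (0.9668)(0.9848)(0.9979) = 0.9944.
Air mass m = 1/cos θ_z = 1/0.9944 = 1.006; τ^m = 0.67^1.006 = 0.6684.
Surface direct beam = 1362 × 0.9944 × 0.6684 = 905.26 W/m².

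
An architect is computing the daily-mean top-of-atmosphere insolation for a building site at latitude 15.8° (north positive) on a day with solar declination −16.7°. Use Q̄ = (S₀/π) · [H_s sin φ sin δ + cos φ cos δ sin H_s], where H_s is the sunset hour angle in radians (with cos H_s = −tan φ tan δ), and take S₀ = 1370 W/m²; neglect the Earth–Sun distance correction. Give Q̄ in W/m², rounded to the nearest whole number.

The sunset hour angle satisfies cos H_s = −tan φ tan δ = 0.0849, giving H_s = 85.13°. In radians, H_s = 1.4858.
H_s sin φ sin δ = 1.4858 × 0.2723 × -0.2874 = -0.1163.
cos φ cos δ sin H_s = 0.9622 × 0.9578 × 0.9964 = 0.9183.
Q̄ = (1370/π) × (-0.1163 + 0.9183) = 436.08 × 0.8020 = 349.74 W/m².

350 W/m²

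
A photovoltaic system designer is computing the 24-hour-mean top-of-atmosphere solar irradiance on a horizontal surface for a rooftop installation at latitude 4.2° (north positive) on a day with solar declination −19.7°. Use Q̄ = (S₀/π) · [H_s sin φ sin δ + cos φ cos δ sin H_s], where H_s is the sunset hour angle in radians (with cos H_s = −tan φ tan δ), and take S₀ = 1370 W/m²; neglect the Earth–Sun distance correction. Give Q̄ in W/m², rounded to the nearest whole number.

393 W/m²

The sunset hour angle satisfies cos H_s = −tan φ tan δ = 0.0263, giving H_s = 88.49°. In radians, H_s = 1.5444.
H_s sin φ sin δ = 1.5444 × 0.0732 × -0.3371 = -0.0381.
cos φ cos δ sin H_s = 0.9973 × 0.9415 × 0.9997 = 0.9387.
Q̄ = (1370/π) × (-0.0381 + 0.9387) = 436.08 × 0.9006 = 392.73 W/m².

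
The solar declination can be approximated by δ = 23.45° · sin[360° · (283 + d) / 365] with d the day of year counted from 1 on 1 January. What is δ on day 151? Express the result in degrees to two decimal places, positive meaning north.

+21.75°

360 × (283 + 151) / 365 = 428.055°; sin(428.055°) = 0.9275.
δ = 23.45 × 0.9275 = 21.750° ≈ +21.75°.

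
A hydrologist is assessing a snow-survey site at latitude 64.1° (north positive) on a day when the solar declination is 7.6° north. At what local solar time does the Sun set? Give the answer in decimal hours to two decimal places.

19.06 h

−tan φ tan δ = −(2.0594)(0.1334) = -0.2747; H_s = arccos(-0.2747) = 105.94°.
Sunset is at 12 + H_s/15 = 12 + 7.063 = 19.063 h local solar time.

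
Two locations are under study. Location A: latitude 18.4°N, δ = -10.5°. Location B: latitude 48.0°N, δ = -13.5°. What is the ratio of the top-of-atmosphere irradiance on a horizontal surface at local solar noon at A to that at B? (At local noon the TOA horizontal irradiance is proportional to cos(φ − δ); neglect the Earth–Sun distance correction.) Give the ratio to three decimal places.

1.835

A: cos θ_z = cos(18.4° − (-10.5°)) = 0.8755.
B: cos θ_z = cos(48.0° − (-13.5°)) = 0.4772.
Ratio A/B = 0.8755 / 0.4772 = 1.8347.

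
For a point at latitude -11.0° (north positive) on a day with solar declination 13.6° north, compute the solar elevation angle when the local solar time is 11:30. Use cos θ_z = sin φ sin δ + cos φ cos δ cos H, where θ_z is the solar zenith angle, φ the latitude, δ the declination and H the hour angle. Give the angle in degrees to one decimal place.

64.3°

Hour angle H = 15° × (11.5 − 12) = -7.50°.
cos θ_z = sin φ sin δ + cos φ cos δ cos H = (-0.1908)(0.2351) + (0.9816)(0.9720)(0.9914) = 0.9011.
θ_z = arccos(0.9011) = 25.70°, so the elevation is 90° − 25.70° = 64.30°.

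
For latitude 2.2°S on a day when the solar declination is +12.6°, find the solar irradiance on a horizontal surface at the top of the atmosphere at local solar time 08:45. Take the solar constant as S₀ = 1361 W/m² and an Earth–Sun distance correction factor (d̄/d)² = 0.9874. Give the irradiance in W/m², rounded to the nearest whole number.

853 W/m²

Hour angle H = 15° × (8.75 − 12) = -48.75°.
cos θ_z = sin φ sin δ + cos φ cos δ cos H = (-0.0384)(0.2181) + (0.9993)(0.9759)(0.6593) = 0.6346.
Top-of-atmosphere irradiance = S₀ (d̄/d)² cos θ_z = 1361 × 0.9874 × 0.6346 = 852.81 W/m².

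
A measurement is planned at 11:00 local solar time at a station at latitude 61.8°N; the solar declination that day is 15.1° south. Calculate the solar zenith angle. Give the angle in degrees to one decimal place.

77.8°

Hour angle H = 15° × (11 − 12) = -15.00°.
cos θ_z = sin(61.8°) sin(-15.1°) + cos(61.8°) cos(-15.1°) cos(-15.00°) = -0.2296 + 0.4407 = 0.2111.
θ_z = arccos(0.2111) = 77.81°.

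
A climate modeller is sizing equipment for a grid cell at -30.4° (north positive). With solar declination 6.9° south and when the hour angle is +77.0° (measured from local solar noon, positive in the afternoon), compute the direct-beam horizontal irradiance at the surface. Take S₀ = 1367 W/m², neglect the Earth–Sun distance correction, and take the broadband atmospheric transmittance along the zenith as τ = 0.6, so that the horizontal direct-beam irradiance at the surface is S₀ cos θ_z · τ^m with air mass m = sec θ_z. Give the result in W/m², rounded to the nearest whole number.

cos θ_z = sin(-30.4°) sin(-6.9°) + cos(-30.4°) cos(-6.9°) cos(77.00°) = 0.0608 + 0.1926 = 0.2534.
Air mass m = 1/cos θ_z = 1/0.2534 = 3.946; τ^m = 0.6^3.946 = 0.1332.
Surface direct beam = 1367 × 0.2534 × 0.1332 = 46.14 W/m².

46 W/m²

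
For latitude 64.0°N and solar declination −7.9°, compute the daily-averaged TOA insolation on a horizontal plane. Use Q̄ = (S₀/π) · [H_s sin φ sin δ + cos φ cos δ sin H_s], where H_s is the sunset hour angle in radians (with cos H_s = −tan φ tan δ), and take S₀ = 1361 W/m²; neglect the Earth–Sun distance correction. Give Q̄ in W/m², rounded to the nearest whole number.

112 W/m²

The sunset hour angle satisfies cos H_s = −tan φ tan δ = 0.2845, giving H_s = 73.47°. In radians, H_s = 1.2823.
H_s sin φ sin δ = 1.2823 × 0.8988 × -0.1374 = -0.1584.
cos φ cos δ sin H_s = 0.4384 × 0.9905 × 0.9587 = 0.4163.
Q̄ = (1361/π) × (-0.1584 + 0.4163) = 433.22 × 0.2579 = 111.73 W/m².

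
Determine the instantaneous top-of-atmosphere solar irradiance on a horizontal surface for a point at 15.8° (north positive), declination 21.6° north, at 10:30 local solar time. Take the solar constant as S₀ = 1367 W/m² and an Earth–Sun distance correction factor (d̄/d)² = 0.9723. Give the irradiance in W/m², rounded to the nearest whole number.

Hour angle H = 15° × (10.5 − 12) = -22.50°.
With φ = 15.8°, δ = 21.6°, H = -22.50°: sin φ sin δ = 0.1002, cos φ cos δ cos H = 0.8265, so cos θ_z = 0.9267.
Top-of-atmosphere irradiance = S₀ (d̄/d)² cos θ_z = 1367 × 0.9723 × 0.9267 = 1231.71 W/m².

1232 W/m²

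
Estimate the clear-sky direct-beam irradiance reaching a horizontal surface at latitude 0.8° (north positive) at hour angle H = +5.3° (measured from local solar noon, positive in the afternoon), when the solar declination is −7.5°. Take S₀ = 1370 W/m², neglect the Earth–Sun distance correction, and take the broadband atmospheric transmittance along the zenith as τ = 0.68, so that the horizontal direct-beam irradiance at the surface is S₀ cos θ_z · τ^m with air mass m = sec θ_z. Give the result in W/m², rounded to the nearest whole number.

913 W/m²

cos θ_z = sin(0.8°) sin(-7.5°) + cos(0.8°) cos(-7.5°) cos(5.30°) = -0.0018 + 0.9871 = 0.9853.
Air mass m = 1/cos θ_z = 1/0.9853 = 1.015; τ^m = 0.68^1.015 = 0.6761.
Surface direct beam = 1370 × 0.9853 × 0.6761 = 912.64 W/m².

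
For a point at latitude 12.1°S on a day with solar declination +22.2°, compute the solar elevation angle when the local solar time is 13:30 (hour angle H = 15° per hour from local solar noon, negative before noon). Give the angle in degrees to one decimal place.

Hour angle H = 15° × (13.5 − 12) = 22.50°.
cos θ_z = sin φ sin δ + cos φ cos δ cos H = (-0.2096)(0.3778) + (0.9778)(0.9259)(0.9239) = 0.7573.
θ_z = arccos(0.7573) = 40.77°, so the elevation is 90° − 40.77° = 49.23°.

49.2°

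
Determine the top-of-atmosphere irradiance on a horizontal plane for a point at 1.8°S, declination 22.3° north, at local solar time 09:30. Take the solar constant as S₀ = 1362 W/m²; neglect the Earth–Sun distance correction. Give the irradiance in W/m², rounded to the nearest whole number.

Hour angle H = 15° × (9.5 − 12) = -37.50°.
With φ = -1.8°, δ = 22.3°, H = -37.50°: sin φ sin δ = -0.0119, cos φ cos δ cos H = 0.7337, so cos θ_z = 0.7218.
Top-of-atmosphere irradiance = S₀ cos θ_z = 1362 × 0.7218 = 983.09 W/m².

983 W/m²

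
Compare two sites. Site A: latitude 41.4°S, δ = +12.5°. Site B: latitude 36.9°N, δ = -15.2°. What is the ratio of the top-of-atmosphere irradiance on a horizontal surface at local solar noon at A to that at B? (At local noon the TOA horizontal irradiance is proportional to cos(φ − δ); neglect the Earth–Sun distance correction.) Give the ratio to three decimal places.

0.959

A: cos θ_z = cos(-41.4° − (12.5°)) = 0.5892.
B: cos θ_z = cos(36.9° − (-15.2°)) = 0.6143.
Ratio A/B = 0.5892 / 0.6143 = 0.9591.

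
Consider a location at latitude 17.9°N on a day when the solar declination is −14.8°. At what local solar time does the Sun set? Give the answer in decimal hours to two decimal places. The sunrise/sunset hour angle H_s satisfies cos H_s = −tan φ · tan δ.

cos H_s = −tan(17.9°) · tan(-14.8°) = 0.0853, so H_s = arccos(0.0853) = 85.11°.
Sunset is at 12 + H_s/15 = 12 + 5.674 = 17.674 h local solar time.

17.67 h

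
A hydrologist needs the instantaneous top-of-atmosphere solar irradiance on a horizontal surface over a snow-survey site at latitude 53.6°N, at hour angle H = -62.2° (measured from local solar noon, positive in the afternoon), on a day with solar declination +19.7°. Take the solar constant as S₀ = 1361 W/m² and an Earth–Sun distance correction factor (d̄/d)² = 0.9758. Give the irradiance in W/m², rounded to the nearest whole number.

With φ = 53.6°, δ = 19.7°, H = -62.20°: sin φ sin δ = 0.2713, cos φ cos δ cos H = 0.2606, so cos θ_z = 0.5319.
Top-of-atmosphere irradiance = S₀ (d̄/d)² cos θ_z = 1361 × 0.9758 × 0.5319 = 706.40 W/m².

706 W/m²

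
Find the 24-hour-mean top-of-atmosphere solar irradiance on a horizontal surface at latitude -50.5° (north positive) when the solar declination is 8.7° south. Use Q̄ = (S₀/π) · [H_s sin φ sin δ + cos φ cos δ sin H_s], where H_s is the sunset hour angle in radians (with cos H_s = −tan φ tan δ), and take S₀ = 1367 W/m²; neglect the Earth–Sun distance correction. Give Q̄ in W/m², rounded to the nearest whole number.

358 W/m²

−tan φ tan δ = −(-1.2131)(-0.1530) = -0.1856; H_s = arccos(-0.1856) = 100.70°. In radians, H_s = 1.7575.
H_s sin φ sin δ = 1.7575 × -0.7716 × -0.1513 = 0.2052.
cos φ cos δ sin H_s = 0.6361 × 0.9885 × 0.9826 = 0.6178.
Q̄ = (1367/π) × (0.2052 + 0.6178) = 435.13 × 0.8230 = 358.11 W/m².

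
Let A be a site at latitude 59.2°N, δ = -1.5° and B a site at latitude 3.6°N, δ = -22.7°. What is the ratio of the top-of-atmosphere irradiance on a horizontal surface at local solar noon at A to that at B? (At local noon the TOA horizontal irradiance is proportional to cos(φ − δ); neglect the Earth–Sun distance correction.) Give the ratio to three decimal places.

A: cos θ_z = cos(59.2° − (-1.5°)) = 0.4894.
B: cos θ_z = cos(3.6° − (-22.7°)) = 0.8965.
Ratio A/B = 0.4894 / 0.8965 = 0.5459.

0.546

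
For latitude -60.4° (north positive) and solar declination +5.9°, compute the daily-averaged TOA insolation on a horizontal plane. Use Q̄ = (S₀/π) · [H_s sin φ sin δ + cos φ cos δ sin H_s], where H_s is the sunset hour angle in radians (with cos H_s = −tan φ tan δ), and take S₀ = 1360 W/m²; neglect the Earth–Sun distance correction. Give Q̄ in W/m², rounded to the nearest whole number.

155 W/m²

−tan φ tan δ = −(-1.7603)(0.1033) = 0.1818; H_s = arccos(0.1818) = 79.53°. In radians, H_s = 1.3881.
H_s sin φ sin δ = 1.3881 × -0.8695 × 0.1028 = -0.1241.
cos φ cos δ sin H_s = 0.4939 × 0.9947 × 0.9834 = 0.4831.
Q̄ = (1360/π) × (-0.1241 + 0.4831) = 432.90 × 0.3590 = 155.41 W/m².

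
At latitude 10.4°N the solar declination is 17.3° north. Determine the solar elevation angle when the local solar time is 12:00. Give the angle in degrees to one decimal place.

83.1°

Hour angle H = 15° × (12 − 12) = 0.00°.
With φ = 10.4°, δ = 17.3°, H = 0.00°: sin φ sin δ = 0.0537, cos φ cos δ cos H = 0.9391, so cos θ_z = 0.9928.
θ_z = arccos(0.9928) = 6.88°, so the elevation is 90° − 6.88° = 83.12°.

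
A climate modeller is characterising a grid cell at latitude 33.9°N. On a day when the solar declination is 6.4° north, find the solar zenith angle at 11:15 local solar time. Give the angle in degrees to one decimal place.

Hour angle H = 15° × (11.25 − 12) = -11.25°.
cos θ_z = sin φ sin δ + cos φ cos δ cos H = (0.5577)(0.1115) + (0.8300)(0.9938)(0.9808) = 0.8712.
θ_z = arccos(0.8712) = 29.40°.

29.4°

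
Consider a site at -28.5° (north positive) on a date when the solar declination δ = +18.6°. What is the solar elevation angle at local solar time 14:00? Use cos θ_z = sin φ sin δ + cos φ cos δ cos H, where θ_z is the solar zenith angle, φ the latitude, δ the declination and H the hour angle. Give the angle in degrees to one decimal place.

34.7°

Hour angle H = 15° × (14 − 12) = 30.00°.
cos θ_z = sin φ sin δ + cos φ cos δ cos H = (-0.4772)(0.3190) + (0.8788)(0.9478)(0.8660) = 0.5691.
θ_z = arccos(0.5691) = 55.31°, so the elevation is 90° − 55.31° = 34.69°.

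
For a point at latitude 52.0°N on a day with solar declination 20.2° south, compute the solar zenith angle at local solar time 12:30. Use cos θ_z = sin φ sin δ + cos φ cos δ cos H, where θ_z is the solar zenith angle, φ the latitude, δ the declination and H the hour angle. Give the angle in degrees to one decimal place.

Hour angle H = 15° × (12.5 − 12) = 7.50°.
cos θ_z = sin(52.0°) sin(-20.2°) + cos(52.0°) cos(-20.2°) cos(7.50°) = -0.2721 + 0.5729 = 0.3008.
θ_z = arccos(0.3008) = 72.49°.

72.5°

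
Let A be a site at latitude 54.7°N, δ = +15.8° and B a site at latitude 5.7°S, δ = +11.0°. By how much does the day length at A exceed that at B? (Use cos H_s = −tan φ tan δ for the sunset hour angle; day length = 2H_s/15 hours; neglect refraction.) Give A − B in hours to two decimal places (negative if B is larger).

A: H_s = arccos(−tan 54.7° · tan 15.8°) = 113.56°, so 2H_s/15 = 15.1413 h.
B: H_s = arccos(−tan -5.7° · tan 11.0°) = 88.89°, so 2H_s/15 = 11.8520 h.
A − B = 15.1413 − 11.8520 = 3.2893 h.

+3.29 h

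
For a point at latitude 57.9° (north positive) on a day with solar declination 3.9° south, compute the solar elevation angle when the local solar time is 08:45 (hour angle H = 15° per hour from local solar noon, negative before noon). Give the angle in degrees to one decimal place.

17.0°

Hour angle H = 15° × (8.75 − 12) = -48.75°.
With φ = 57.9°, δ = -3.9°, H = -48.75°: sin φ sin δ = -0.0576, cos φ cos δ cos H = 0.3496, so cos θ_z = 0.2920.
θ_z = arccos(0.2920) = 73.02°, so the elevation is 90° − 73.02° = 16.98°.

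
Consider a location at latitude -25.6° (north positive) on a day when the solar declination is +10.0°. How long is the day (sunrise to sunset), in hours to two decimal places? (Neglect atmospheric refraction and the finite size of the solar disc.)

cos H_s = −tan(-25.6°) · tan(10.0°) = 0.0845, so H_s = arccos(0.0845) = 85.15°.
Day length = 2 H_s / 15° h⁻¹ = 170.30° / 15 = 11.353 h.

11.35 hours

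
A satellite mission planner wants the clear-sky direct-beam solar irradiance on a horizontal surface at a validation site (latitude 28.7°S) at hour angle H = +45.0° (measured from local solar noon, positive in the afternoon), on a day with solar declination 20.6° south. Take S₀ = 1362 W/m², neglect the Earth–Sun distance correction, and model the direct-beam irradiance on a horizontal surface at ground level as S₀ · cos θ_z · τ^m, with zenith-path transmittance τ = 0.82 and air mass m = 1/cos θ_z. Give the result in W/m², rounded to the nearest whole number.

cos θ_z = sin φ sin δ + cos φ cos δ cos H = (-0.4802)(-0.3518) + (0.8771)(0.9361)(0.7071) = 0.7495.
Air mass m = 1/cos θ_z = 1/0.7495 = 1.334; τ^m = 0.82^1.334 = 0.7674.
Surface direct beam = 1362 × 0.7495 × 0.7674 = 783.38 W/m².

783 W/m²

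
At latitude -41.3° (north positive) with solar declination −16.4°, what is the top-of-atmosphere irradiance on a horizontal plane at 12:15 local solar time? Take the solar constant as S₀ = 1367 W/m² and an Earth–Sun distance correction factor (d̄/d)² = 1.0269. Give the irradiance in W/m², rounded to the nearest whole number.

1271 W/m²

Hour angle H = 15° × (12.25 − 12) = 3.75°.
cos θ_z = sin φ sin δ + cos φ cos δ cos H = (-0.6600)(-0.2823) + (0.7513)(0.9593)(0.9979) = 0.9055.
Top-of-atmosphere irradiance = S₀ (d̄/d)² cos θ_z = 1367 × 1.0269 × 0.9055 = 1271.12 W/m².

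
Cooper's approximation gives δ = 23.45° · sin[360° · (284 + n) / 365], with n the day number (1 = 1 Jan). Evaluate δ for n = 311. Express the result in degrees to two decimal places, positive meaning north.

360 × (284 + 311) / 365 = 586.849°; sin(586.849°) = -0.7296.
δ = 23.45 × -0.7296 = -17.109° ≈ -17.11°.

-17.11°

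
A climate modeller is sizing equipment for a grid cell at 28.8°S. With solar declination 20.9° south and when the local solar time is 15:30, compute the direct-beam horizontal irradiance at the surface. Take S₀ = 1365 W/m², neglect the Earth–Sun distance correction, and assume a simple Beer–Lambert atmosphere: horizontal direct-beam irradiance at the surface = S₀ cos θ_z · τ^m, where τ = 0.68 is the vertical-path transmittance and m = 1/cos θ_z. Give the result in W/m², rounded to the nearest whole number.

515 W/m²

Hour angle H = 15° × (15.5 − 12) = 52.50°.
With φ = -28.8°, δ = -20.9°, H = 52.50°: sin φ sin δ = 0.1719, cos φ cos δ cos H = 0.4984, so cos θ_z = 0.6703.
Air mass m = 1/cos θ_z = 1/0.6703 = 1.492; τ^m = 0.68^1.492 = 0.5625.
Surface direct beam = 1365 × 0.6703 × 0.5625 = 514.66 W/m².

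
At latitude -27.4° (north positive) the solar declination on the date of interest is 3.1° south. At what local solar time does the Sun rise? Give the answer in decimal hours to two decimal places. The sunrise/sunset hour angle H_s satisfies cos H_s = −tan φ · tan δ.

5.89 h

cos H_s = −tan(-27.4°) · tan(-3.1°) = -0.0281, so H_s = arccos(-0.0281) = 91.61°.
Sunrise is at 12 − H_s/15 = 12 − 6.107 = 5.893 h local solar time.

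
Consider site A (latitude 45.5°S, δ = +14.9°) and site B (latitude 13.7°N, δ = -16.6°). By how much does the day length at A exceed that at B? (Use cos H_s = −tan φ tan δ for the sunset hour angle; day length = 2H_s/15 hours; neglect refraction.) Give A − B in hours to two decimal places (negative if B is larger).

A: H_s = arccos(−tan -45.5° · tan 14.9°) = 74.29°, so 2H_s/15 = 9.9053 h.
B: H_s = arccos(−tan 13.7° · tan -16.6°) = 85.83°, so 2H_s/15 = 11.4440 h.
A − B = 9.9053 − 11.4440 = -1.5387 h.

-1.54 h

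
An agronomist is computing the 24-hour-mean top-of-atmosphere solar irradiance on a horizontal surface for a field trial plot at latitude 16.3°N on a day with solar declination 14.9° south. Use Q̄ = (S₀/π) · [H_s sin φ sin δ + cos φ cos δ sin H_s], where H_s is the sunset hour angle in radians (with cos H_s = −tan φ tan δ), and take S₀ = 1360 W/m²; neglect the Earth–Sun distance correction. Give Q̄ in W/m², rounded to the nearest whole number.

354 W/m²

The sunset hour angle satisfies cos H_s = −tan φ tan δ = 0.0778, giving H_s = 85.54°. In radians, H_s = 1.4930.
H_s sin φ sin δ = 1.4930 × 0.2807 × -0.2571 = -0.1077.
cos φ cos δ sin H_s = 0.9598 × 0.9664 × 0.9970 = 0.9248.
Q̄ = (1360/π) × (-0.1077 + 0.9248) = 432.90 × 0.8171 = 353.72 W/m².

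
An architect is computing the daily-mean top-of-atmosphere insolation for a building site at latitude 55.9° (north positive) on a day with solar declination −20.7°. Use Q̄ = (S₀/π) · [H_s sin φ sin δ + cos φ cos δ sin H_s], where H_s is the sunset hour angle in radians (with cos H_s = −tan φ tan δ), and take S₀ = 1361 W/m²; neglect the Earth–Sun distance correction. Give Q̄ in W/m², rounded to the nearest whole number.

64 W/m²

−tan φ tan δ = −(1.4770)(-0.3779) = 0.5582; H_s = arccos(0.5582) = 56.07°. In radians, H_s = 0.9786.
H_s sin φ sin δ = 0.9786 × 0.8281 × -0.3535 = -0.2865.
cos φ cos δ sin H_s = 0.5606 × 0.9354 × 0.8297 = 0.4351.
Q̄ = (1361/π) × (-0.2865 + 0.4351) = 433.22 × 0.1486 = 64.38 W/m².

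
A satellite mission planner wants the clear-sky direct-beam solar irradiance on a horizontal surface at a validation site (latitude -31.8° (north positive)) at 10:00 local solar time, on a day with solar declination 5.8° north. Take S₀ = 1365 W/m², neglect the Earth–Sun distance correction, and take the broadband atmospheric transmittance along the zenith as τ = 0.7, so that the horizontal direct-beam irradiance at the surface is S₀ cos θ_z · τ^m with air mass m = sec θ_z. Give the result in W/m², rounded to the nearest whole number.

548 W/m²

Hour angle H = 15° × (10 − 12) = -30.00°.
cos θ_z = sin(-31.8°) sin(5.8°) + cos(-31.8°) cos(5.8°) cos(-30.00°) = -0.0533 + 0.7323 = 0.6790.
Air mass m = 1/cos θ_z = 1/0.6790 = 1.473; τ^m = 0.7^1.473 = 0.5913.
Surface direct beam = 1365 × 0.6790 × 0.5913 = 548.04 W/m².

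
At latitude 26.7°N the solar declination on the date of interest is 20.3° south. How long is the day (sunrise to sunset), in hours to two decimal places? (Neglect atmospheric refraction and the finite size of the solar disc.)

−tan φ tan δ = −(0.5029)(-0.3699) = 0.1860; H_s = arccos(0.1860) = 79.28°.
Day length = 2 H_s / 15° h⁻¹ = 158.56° / 15 = 10.571 h.

10.57 hours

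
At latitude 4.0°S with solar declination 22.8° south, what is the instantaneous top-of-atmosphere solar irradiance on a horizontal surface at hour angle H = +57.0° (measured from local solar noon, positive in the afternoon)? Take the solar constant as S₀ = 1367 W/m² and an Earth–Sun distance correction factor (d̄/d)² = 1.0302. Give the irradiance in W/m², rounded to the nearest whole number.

743 W/m²

cos θ_z = sin(-4.0°) sin(-22.8°) + cos(-4.0°) cos(-22.8°) cos(57.00°) = 0.0270 + 0.5009 = 0.5279.
Top-of-atmosphere irradiance = S₀ (d̄/d)² cos θ_z = 1367 × 1.0302 × 0.5279 = 743.43 W/m².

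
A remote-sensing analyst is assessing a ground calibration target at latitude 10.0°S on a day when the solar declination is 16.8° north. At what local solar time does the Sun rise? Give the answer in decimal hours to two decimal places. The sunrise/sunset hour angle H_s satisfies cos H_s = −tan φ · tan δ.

−tan φ tan δ = −(-0.1763)(0.3019) = 0.0532; H_s = arccos(0.0532) = 86.95°.
Sunrise is at 12 − H_s/15 = 12 − 5.797 = 6.203 h local solar time.

6.20 h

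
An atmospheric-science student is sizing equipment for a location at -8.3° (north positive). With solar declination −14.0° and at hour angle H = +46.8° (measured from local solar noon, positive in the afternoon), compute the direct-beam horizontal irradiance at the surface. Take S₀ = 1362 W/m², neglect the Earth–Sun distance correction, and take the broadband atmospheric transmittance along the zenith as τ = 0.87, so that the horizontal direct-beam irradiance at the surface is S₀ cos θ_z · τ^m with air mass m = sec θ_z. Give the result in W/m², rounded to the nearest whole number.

771 W/m²

cos θ_z = sin(-8.3°) sin(-14.0°) + cos(-8.3°) cos(-14.0°) cos(46.80°) = 0.0349 + 0.6573 = 0.6922.
Air mass m = 1/cos θ_z = 1/0.6922 = 1.445; τ^m = 0.87^1.445 = 0.8177.
Surface direct beam = 1362 × 0.6922 × 0.8177 = 770.91 W/m².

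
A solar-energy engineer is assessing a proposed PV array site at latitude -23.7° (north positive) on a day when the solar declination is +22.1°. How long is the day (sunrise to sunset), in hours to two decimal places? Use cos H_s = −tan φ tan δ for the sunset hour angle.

−tan φ tan δ = −(-0.4390)(0.4061) = 0.1783; H_s = arccos(0.1783) = 79.73°.
Day length = 2 H_s / 15° h⁻¹ = 159.46° / 15 = 10.631 h.

10.63 hours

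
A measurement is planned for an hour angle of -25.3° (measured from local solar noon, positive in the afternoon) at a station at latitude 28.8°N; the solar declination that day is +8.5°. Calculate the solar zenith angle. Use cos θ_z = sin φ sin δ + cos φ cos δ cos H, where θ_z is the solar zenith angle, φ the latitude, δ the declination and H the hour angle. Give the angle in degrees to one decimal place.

31.3°

cos θ_z = sin φ sin δ + cos φ cos δ cos H = (0.4818)(0.1478) + (0.8763)(0.9890)(0.9041) = 0.8548.
θ_z = arccos(0.8548) = 31.26°.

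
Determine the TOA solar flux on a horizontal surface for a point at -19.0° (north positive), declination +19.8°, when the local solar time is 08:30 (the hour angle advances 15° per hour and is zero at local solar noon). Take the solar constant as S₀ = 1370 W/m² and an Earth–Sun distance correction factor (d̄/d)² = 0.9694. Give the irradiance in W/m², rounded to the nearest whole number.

573 W/m²

Hour angle H = 15° × (8.5 − 12) = -52.50°.
With φ = -19.0°, δ = 19.8°, H = -52.50°: sin φ sin δ = -0.1103, cos φ cos δ cos H = 0.5416, so cos θ_z = 0.4313.
Top-of-atmosphere irradiance = S₀ (d̄/d)² cos θ_z = 1370 × 0.9694 × 0.4313 = 572.80 W/m².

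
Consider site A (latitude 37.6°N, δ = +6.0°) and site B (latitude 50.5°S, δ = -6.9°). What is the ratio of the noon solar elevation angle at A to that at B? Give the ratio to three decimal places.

A: 90° − |37.6 − (6.0)| = 58.40°.
B: 90° − |-50.5 − (-6.9)| = 46.40°.
Ratio A/B = 58.4000 / 46.4000 = 1.2586.

1.259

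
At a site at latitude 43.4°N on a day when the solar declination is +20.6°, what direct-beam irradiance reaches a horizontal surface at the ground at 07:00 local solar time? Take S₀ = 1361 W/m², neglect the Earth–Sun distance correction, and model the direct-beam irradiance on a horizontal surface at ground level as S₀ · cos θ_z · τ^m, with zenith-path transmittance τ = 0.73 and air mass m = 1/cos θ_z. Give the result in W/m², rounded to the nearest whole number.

Hour angle H = 15° × (7 − 12) = -75.00°.
With φ = 43.4°, δ = 20.6°, H = -75.00°: sin φ sin δ = 0.2417, cos φ cos δ cos H = 0.1760, so cos θ_z = 0.4177.
Air mass m = 1/cos θ_z = 1/0.4177 = 2.394; τ^m = 0.73^2.394 = 0.4708.
Surface direct beam = 1361 × 0.4177 × 0.4708 = 267.64 W/m².

268 W/m²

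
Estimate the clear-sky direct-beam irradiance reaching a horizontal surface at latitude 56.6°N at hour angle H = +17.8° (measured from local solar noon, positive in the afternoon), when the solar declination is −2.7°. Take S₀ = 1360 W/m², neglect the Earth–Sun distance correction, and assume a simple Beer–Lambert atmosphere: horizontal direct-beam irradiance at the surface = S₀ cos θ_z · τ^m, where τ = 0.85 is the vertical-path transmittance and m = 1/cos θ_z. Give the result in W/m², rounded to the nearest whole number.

cos θ_z = sin φ sin δ + cos φ cos δ cos H = (0.8348)(-0.0471) + (0.5505)(0.9989)(0.9521) = 0.4842.
Air mass m = 1/cos θ_z = 1/0.4842 = 2.065; τ^m = 0.85^2.065 = 0.7149.
Surface direct beam = 1360 × 0.4842 × 0.7149 = 470.77 W/m².

471 W/m²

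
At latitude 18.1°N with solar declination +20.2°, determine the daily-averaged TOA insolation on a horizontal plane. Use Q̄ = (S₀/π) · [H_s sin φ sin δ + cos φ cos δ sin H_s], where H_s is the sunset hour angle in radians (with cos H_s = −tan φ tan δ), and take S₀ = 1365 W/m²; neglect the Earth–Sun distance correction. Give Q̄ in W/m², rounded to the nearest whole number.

−tan φ tan δ = −(0.3269)(0.3679) = -0.1203; H_s = arccos(-0.1203) = 96.91°. In radians, H_s = 1.6914.
H_s sin φ sin δ = 1.6914 × 0.3107 × 0.3453 = 0.1815.
cos φ cos δ sin H_s = 0.9505 × 0.9385 × 0.9927 = 0.8855.
Q̄ = (1365/π) × (0.1815 + 0.8855) = 434.49 × 1.0670 = 463.60 W/m².

464 W/m²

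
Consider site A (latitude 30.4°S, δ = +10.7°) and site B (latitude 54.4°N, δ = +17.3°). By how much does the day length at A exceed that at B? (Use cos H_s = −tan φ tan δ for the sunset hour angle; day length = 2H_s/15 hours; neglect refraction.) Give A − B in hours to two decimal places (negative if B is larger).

A: H_s = arccos(−tan -30.4° · tan 10.7°) = 83.64°, so 2H_s/15 = 11.1520 h.
B: H_s = arccos(−tan 54.4° · tan 17.3°) = 115.79°, so 2H_s/15 = 15.4387 h.
A − B = 11.1520 − 15.4387 = -4.2867 h.

-4.29 h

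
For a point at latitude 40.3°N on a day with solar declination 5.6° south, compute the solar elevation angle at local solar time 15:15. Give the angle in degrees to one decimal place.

Hour angle H = 15° × (15.25 − 12) = 48.75°.
cos θ_z = sin(40.3°) sin(-5.6°) + cos(40.3°) cos(-5.6°) cos(48.75°) = -0.0631 + 0.5005 = 0.4374.
θ_z = arccos(0.4374) = 64.06°, so the elevation is 90° − 64.06° = 25.94°.

25.9°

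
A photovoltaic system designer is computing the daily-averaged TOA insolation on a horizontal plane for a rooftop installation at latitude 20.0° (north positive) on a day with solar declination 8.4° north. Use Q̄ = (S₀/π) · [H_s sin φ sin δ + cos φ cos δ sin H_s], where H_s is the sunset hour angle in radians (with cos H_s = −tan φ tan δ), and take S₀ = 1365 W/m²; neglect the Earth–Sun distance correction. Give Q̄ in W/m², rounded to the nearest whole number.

cos H_s = −tan(20.0°) · tan(8.4°) = -0.0537, so H_s = arccos(-0.0537) = 93.08°. In radians, H_s = 1.6246.
H_s sin φ sin δ = 1.6246 × 0.3420 × 0.1461 = 0.0812.
cos φ cos δ sin H_s = 0.9397 × 0.9893 × 0.9986 = 0.9283.
Q̄ = (1365/π) × (0.0812 + 0.9283) = 434.49 × 1.0095 = 438.62 W/m².

439 W/m²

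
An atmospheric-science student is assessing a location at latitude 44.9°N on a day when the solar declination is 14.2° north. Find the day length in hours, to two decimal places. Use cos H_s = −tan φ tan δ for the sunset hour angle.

cos H_s = −tan(44.9°) · tan(14.2°) = -0.2522, so H_s = arccos(-0.2522) = 104.61°.
Day length = 2 H_s / 15° h⁻¹ = 209.22° / 15 = 13.948 h.

13.95 hours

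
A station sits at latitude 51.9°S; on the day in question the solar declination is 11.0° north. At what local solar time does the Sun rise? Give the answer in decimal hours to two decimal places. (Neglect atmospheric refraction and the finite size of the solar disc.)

6.96 h

−tan φ tan δ = −(-1.2753)(0.1944) = 0.2479; H_s = arccos(0.2479) = 75.65°.
Sunrise is at 12 − H_s/15 = 12 − 5.043 = 6.957 h local solar time.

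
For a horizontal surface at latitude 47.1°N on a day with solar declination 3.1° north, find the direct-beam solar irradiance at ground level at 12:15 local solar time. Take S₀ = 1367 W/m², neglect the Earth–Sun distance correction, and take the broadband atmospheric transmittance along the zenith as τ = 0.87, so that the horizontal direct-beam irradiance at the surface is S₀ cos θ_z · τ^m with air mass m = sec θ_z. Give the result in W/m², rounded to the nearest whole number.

808 W/m²

Hour angle H = 15° × (12.25 − 12) = 3.75°.
With φ = 47.1°, δ = 3.1°, H = 3.75°: sin φ sin δ = 0.0396, cos φ cos δ cos H = 0.6783, so cos θ_z = 0.7179.
Air mass m = 1/cos θ_z = 1/0.7179 = 1.393; τ^m = 0.87^1.393 = 0.8237.
Surface direct beam = 1367 × 0.7179 × 0.8237 = 808.35 W/m².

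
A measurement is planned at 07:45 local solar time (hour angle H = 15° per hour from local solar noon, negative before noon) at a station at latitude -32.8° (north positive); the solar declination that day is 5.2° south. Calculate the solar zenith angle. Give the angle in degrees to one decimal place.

65.2°

Hour angle H = 15° × (7.75 − 12) = -63.75°.
cos θ_z = sin(-32.8°) sin(-5.2°) + cos(-32.8°) cos(-5.2°) cos(-63.75°) = 0.0491 + 0.3702 = 0.4193.
θ_z = arccos(0.4193) = 65.21°.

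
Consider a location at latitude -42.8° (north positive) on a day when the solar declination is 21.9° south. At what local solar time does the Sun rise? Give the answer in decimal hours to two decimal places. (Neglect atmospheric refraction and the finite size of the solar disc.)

The sunset hour angle satisfies cos H_s = −tan φ tan δ = -0.3723, giving H_s = 111.86°.
Sunrise is at 12 − H_s/15 = 12 − 7.457 = 4.543 h local solar time.

4.54 h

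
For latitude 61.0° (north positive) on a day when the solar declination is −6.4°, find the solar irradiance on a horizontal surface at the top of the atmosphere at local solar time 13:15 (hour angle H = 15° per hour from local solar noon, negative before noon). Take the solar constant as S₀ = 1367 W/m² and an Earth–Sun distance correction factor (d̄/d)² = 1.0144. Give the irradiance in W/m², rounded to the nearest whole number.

497 W/m²

Hour angle H = 15° × (13.25 − 12) = 18.75°.
With φ = 61.0°, δ = -6.4°, H = 18.75°: sin φ sin δ = -0.0975, cos φ cos δ cos H = 0.4562, so cos θ_z = 0.3587.
Top-of-atmosphere irradiance = S₀ (d̄/d)² cos θ_z = 1367 × 1.0144 × 0.3587 = 497.40 W/m².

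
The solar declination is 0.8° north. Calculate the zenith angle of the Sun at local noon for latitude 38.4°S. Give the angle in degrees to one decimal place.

39.2°

At local solar noon the hour angle is zero, so the zenith angle is |φ − δ| = |-38.4° − (0.8°)| = 39.2°.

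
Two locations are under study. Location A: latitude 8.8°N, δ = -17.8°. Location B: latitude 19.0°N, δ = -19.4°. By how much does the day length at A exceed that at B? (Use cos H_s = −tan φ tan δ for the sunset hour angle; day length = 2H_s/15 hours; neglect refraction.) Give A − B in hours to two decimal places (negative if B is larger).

A: H_s = arccos(−tan 8.8° · tan -17.8°) = 87.15°, so 2H_s/15 = 11.6200 h.
B: H_s = arccos(−tan 19.0° · tan -19.4°) = 83.04°, so 2H_s/15 = 11.0720 h.
A − B = 11.6200 − 11.0720 = 0.5480 h.

+0.55 h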